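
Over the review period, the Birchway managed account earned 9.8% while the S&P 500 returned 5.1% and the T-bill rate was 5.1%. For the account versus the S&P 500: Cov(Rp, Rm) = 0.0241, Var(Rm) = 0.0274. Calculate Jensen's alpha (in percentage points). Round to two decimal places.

4.70

β = Cov / Var = 0.0241 / 0.0274 = 0.8796
E[R] = Rf + β(Rm − Rf) = 5.1% + 0.8796 × (5.1% − 5.1%) = 5.1000%
α = Rp − E[R] = 9.8% − 5.1000% = 4.7000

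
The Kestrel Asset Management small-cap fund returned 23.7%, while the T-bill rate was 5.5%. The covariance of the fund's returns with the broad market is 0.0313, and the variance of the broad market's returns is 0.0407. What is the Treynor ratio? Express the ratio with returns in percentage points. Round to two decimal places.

23.67

β = Cov / Var = 0.0313 / 0.0407 = 0.7690
Treynor = (Rp − Rf) / β = (23.7% − 5.5%) / 0.7690 = 18.20 / 0.7690 = 23.6671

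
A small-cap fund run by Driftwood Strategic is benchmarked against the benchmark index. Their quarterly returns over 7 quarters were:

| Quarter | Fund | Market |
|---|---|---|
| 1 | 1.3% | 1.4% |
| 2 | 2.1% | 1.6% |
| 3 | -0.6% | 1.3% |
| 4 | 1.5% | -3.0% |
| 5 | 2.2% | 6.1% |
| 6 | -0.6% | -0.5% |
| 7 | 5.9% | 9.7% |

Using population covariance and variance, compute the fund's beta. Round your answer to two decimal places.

0.40

r̄p = 1.6857%,  r̄m = 2.3714%
Cov = Σ(rp − r̄p)(rm − r̄m) / 7 = 6.1239
Var(rm) = Σ(rm − r̄m)² / 7 = 15.3420
β = Cov / Var = 6.1239 / 15.3420 = 0.3992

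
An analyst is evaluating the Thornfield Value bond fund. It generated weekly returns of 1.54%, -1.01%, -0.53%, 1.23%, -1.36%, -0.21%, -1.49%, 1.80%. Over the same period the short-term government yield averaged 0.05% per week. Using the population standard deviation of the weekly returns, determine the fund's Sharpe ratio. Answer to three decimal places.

-0.043

r̄ = (1.54 − 1.01 − 0.53 + 1.23 − 1.36 − 0.21 − 1.49 + 1.8) / 8 = -0.0038%
Population std dev = √[12.5392 / 8] = 1.2520%
Sharpe = (r̄ − rf) / σ = (-0.0038 − 0.05) / 1.2520 = -0.0538 / 1.2520 = -0.0430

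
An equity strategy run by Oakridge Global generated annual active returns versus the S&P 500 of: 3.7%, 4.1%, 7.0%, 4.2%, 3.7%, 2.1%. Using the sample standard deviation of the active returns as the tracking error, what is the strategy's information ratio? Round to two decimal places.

2.59

r̄ = (3.7 + 4.1 + 7 + 4.2 + 3.7 + 2.1) / 6 = 4.1333%
Sample σ = √[Σ(r − r̄)² / 5] = √[12.7333 / 5] = √2.5467 = 1.5958%
IR = r̄ / tracking error = 4.1333 / 1.5958 = 2.5901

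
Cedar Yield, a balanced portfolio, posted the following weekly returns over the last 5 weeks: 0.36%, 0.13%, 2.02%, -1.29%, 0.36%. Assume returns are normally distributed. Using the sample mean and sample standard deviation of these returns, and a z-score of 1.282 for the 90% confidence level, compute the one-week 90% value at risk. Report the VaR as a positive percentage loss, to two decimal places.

r̄ = (0.36 + 0.13 + 2.02 − 1.29 + 0.36) / 5 = 1.580 / 5 = 0.3160%
Sample std dev = √[5.5213 / 4] = 1.1749%
VaR = −(r̄ − z·σ) = −(0.3160 − 1.282 × 1.1749) = −(-1.1902) = 1.1902%

1.19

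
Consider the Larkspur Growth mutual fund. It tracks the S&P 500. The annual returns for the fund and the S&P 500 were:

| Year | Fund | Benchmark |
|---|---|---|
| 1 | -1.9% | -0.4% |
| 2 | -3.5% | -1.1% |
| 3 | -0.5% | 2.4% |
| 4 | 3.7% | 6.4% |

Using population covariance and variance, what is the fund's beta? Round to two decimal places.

0.89

r̄p = -0.5500%,  r̄m = 1.8250%
Cov = Σ(rp − r̄p)(rm − r̄m) / 4 = 7.7763
Var(rm) = Σ(rm − r̄m)² / 4 = 8.6919
β = Cov / Var = 7.7763 / 8.6919 = 0.8947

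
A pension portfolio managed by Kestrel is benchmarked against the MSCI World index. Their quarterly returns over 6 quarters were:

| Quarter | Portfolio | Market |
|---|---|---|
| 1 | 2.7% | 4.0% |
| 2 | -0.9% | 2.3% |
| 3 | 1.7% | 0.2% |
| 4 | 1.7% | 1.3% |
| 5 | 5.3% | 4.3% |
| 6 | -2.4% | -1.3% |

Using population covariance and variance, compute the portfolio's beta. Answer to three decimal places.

0.952

r̄p = 1.3500%,  r̄m = 1.8000%
Cov = Σ(rp − r̄p)(rm − r̄m) / 6 = 3.7683
Var(rm) = Σ(rm − r̄m)² / 6 = 3.9600
β = Cov / Var = 3.7683 / 3.9600 = 0.9516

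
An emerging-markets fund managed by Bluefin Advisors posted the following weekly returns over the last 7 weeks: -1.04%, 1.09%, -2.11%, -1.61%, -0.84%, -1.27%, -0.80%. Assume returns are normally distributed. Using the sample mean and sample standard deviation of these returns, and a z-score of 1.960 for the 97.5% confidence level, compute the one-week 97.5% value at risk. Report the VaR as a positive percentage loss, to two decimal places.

Mean return μ = -6.580 / 7 = -0.9400%
Sample σ = √[Σ(r − μ)² / 6] = √[6.0872 / 6] = √1.0145 = 1.0072%
VaR = −(μ − z·σ) = −(-0.9400 − 1.960 × 1.0072) = −(-2.9141) = 2.9141%

2.91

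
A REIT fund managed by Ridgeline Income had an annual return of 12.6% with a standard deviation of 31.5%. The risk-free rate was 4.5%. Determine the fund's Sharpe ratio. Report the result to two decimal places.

Sharpe = (Rp − Rf) / σp = (12.6% − 4.5%) / 31.5% = 8.10% / 31.5% = 0.2571

0.26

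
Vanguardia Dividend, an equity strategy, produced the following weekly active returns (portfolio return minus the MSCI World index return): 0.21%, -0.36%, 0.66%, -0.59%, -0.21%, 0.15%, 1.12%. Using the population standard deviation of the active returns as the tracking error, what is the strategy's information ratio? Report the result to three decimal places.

0.253

Mean return r̄ = 0.980 / 7 = 0.1400%
Population std dev = √[2.1412 / 7] = 0.5531%
IR = r̄ / tracking error = 0.1400 / 0.5531 = 0.2531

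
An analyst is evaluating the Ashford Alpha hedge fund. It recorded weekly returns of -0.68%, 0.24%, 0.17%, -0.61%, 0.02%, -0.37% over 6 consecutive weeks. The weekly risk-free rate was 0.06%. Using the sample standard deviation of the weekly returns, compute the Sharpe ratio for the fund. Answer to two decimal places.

r̄ = (-0.68 + 0.24 + 0.17 − 0.61 + 0.02 − 0.37) / 6 = -0.2050%
Σ(r − r̄)² = 0.8062; sample σ = √(0.8062/5) = 0.4015%
Sharpe = (r̄ − rf) / σ = (-0.2050 − 0.06) / 0.4015 = -0.2650 / 0.4015 = -0.6600

-0.66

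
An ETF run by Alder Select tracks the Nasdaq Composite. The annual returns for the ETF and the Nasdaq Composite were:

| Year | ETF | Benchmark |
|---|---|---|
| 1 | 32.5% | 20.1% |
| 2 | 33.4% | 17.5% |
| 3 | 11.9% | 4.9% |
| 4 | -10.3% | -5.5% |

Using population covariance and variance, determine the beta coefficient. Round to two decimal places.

1.72

r̄p = 16.8750%,  r̄m = 9.2500%
Cov = Σ(rp − r̄p)(rm − r̄m) / 4 = 182.0838
Var(rm) = Σ(rm − r̄m)² / 4 = 105.5675
β = Cov / Var = 182.0838 / 105.5675 = 1.7248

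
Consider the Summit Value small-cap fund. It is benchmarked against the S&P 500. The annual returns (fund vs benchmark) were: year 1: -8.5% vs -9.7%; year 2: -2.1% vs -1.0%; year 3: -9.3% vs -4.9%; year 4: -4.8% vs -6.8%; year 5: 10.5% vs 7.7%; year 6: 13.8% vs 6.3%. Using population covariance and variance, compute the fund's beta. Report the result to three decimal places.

r̄p = -0.0667%,  r̄m = -1.4000%
Cov = Σ(rp − r̄p)(rm − r̄m) / 6 = 54.9983
Var(rm) = Σ(rm − r̄m)² / 6 = 42.0933
β = Cov / Var = 54.9983 / 42.0933 = 1.3066

1.307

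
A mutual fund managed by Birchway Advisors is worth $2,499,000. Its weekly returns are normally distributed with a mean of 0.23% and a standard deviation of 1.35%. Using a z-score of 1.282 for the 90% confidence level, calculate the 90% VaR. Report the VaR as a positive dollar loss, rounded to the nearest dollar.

$37,502

Return at the 90% tail: μ − z·σ = 0.23% − 1.282 × 1.35% = 0.23 − 1.7307 = -1.5007%
VaR = −(-1.5007%) × $2,499,000 = 1.5007% × $2,499,000 = $37,502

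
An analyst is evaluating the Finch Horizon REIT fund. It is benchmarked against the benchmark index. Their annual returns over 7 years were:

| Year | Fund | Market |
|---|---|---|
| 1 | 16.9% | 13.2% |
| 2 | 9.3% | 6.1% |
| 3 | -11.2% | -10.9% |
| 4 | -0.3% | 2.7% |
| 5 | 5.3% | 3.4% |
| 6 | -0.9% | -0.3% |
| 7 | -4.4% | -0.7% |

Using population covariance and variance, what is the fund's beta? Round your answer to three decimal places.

1.218

r̄p = 2.1000%,  r̄m = 1.9286%
Cov = Σ(rp − r̄p)(rm − r̄m) / 7 = 56.3000
Var(rm) = Σ(rm − r̄m)² / 7 = 46.2363
β = Cov / Var = 56.3000 / 46.2363 = 1.2177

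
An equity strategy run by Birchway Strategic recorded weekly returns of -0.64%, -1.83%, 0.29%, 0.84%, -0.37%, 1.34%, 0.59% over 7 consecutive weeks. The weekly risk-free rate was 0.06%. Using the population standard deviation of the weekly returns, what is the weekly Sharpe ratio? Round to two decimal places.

-0.03

r̄ = (-0.64 − 1.83 + 0.29 + 0.84 − 0.37 + 1.34 + 0.59) / 7 = 0.220 / 7 = 0.0314%
Σ(r − r̄)² = (-0.64 − 0.0314)² + (-1.83 − 0.0314)² + (0.29 − 0.0314)² + … = 6.8219
population σ = √(6.8219 / 7) = √0.9746 = 0.9872%
Sharpe = (r̄ − rf) / σ = (0.0314 − 0.06) / 0.9872 = -0.0286 / 0.9872 = -0.0290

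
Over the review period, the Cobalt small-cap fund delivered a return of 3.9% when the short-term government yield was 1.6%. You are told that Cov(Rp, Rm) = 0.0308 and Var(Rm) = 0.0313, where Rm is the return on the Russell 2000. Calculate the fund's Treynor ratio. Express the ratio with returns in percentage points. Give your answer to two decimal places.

β = Cov / Var = 0.0308 / 0.0313 = 0.9840
Treynor = (Rp − Rf) / β = (3.9% − 1.6%) / 0.9840 = 2.30 / 0.9840 = 2.3374

2.34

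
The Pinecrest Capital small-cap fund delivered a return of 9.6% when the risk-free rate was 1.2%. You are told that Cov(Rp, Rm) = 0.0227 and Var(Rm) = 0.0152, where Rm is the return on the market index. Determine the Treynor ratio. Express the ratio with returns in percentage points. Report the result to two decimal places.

5.62

β = Cov / Var = 0.0227 / 0.0152 = 1.4934
Treynor = (Rp − Rf) / β = (9.6% − 1.2%) / 1.4934 = 8.40 / 1.4934 = 5.6247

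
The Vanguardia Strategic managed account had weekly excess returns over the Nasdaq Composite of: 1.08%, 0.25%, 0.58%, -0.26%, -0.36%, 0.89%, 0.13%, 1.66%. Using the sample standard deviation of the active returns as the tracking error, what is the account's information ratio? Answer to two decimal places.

μ = (1.08 + 0.25 + 0.58 − 0.26 − 0.36 + 0.89 + 0.13 + 1.66) / 8 = 3.970 / 8 = 0.4963%
Sample std dev = √[3.3570 / 7] = 0.6925%
IR = μ / tracking error = 0.4963 / 0.6925 = 0.7167

0.72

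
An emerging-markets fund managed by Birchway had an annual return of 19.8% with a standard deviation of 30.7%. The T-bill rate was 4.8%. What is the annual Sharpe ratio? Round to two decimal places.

Sharpe = (Rp − Rf) / σp = (19.8% − 4.8%) / 30.7% = 15.00% / 30.7% = 0.4886

0.49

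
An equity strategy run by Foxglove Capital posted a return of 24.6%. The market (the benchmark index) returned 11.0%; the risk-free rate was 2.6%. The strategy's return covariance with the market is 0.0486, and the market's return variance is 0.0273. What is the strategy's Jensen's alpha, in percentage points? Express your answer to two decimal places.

7.05

β = Cov / Var = 0.0486 / 0.0273 = 1.7802
E[R] = Rf + β(Rm − Rf) = 2.6% + 1.7802 × (11.0% − 2.6%) = 17.5537%
α = Rp − E[R] = 24.6% − 17.5537% = 7.0463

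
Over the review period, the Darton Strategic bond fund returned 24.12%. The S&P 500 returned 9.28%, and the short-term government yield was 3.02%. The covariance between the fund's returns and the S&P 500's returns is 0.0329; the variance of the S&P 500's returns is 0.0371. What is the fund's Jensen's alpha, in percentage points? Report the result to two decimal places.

15.55

β = Cov / Var = 0.0329 / 0.0371 = 0.8868
E[R] = Rf + β(Rm − Rf) = 3.02% + 0.8868 × (9.28% − 3.02%) = 8.5714%
α = Rp − E[R] = 24.12% − 8.5714% = 15.5486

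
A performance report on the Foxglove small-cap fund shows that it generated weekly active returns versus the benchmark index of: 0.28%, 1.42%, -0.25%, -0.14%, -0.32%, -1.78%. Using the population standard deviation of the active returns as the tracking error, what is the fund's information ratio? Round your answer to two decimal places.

-0.14

Mean return μ = -0.790 / 6 = -0.1317%
Population std dev = √[5.3437 / 6] = 0.9437%
IR = μ / tracking error = -0.1317 / 0.9437 = -0.1396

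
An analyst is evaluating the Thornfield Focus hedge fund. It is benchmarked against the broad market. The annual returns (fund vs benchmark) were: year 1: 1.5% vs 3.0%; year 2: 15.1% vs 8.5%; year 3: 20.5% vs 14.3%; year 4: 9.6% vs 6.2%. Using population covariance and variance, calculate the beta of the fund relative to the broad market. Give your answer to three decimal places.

r̄p = 11.6750%,  r̄m = 8.0000%
Cov = Σ(rp − r̄p)(rm − r̄m) / 4 = 27.9800
Var(rm) = Σ(rm − r̄m)² / 4 = 17.0450
β = Cov / Var = 27.9800 / 17.0450 = 1.6415

1.642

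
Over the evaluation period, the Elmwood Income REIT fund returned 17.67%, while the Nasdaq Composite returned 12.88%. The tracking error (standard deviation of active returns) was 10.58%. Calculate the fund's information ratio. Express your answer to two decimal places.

0.45

IR = (Rp − Rb) / TE = (17.67% − 12.88%) / 10.58% = 4.79% / 10.58% = 0.4527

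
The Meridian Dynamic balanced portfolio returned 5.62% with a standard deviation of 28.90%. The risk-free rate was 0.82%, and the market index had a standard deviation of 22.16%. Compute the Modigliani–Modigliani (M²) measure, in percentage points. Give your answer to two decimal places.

Sharpe = (Rp − Rf) / σp = (5.62% − 0.82%) / 28.90% = 0.1661
M² = Rf + Sharpe × σm = 0.82% + 0.1661 × 22.16% = 4.5008%

4.50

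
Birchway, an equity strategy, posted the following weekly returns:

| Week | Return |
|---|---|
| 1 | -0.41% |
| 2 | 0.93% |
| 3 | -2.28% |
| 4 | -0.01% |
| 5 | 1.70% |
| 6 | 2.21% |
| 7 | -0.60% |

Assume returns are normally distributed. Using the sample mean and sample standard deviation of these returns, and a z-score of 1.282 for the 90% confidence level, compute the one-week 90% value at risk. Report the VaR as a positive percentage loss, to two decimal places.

1.74

Mean return r̄ = 1.540 / 7 = 0.2200%
Sample σ = √[Σ(r − r̄)² / 6] = √[14.0268 / 6] = √2.3378 = 1.5290%
VaR = −(r̄ − z·σ) = −(0.2200 − 1.282 × 1.5290) = −(-1.7402) = 1.7402%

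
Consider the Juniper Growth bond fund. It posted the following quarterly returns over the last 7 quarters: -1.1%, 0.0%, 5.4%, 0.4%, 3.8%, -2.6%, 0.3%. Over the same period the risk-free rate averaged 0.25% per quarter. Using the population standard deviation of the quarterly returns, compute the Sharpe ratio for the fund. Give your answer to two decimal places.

Mean return r̄ = 6.20 / 7 = 0.8857%
Σ(r − r̄)² = 46.3286; population σ = √(46.3286/7) = 2.5726%
Sharpe = (r̄ − rf) / σ = (0.8857 − 0.25) / 2.5726 = 0.6357 / 2.5726 = 0.2471

0.25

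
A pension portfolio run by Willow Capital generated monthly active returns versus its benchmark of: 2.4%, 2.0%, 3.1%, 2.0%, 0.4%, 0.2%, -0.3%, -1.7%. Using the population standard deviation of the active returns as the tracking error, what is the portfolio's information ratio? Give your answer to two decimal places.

0.67

Mean return r̄ = 8.10 / 8 = 1.0125%
Σ(r − r̄)² = (2.4 − 1.0125)² + (2 − 1.0125)² + (3.1 − 1.0125)² + … = 18.3488
σ = √[18.3488 / 8] = 1.5145%
IR = r̄ / tracking error = 1.0125 / 1.5145 = 0.6685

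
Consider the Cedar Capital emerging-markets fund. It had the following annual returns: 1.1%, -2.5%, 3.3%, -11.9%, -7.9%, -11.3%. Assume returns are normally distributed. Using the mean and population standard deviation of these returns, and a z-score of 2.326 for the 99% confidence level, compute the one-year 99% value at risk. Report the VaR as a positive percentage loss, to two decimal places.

Mean return r̄ = -29.20 / 6 = -4.8667%
Population std dev = √[207.9533 / 6] = 5.8872%
VaR = −(r̄ − z·σ) = −(-4.8667 − 2.326 × 5.8872) = −(-18.5603) = 18.5603%

18.56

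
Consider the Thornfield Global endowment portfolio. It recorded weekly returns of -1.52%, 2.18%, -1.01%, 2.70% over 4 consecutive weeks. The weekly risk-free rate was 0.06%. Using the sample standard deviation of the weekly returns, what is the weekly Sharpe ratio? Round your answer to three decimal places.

Mean return μ = 2.350 / 4 = 0.5875%
Σ(r − μ)² = (-1.52 − 0.5875)² + (2.18 − 0.5875)² + (-1.01 − 0.5875)² + … = 13.9923
σ = √[13.9923 / 3] = 2.1597%
Sharpe = (μ − rf) / σ = (0.5875 − 0.06) / 2.1597 = 0.5275 / 2.1597 = 0.2442

0.244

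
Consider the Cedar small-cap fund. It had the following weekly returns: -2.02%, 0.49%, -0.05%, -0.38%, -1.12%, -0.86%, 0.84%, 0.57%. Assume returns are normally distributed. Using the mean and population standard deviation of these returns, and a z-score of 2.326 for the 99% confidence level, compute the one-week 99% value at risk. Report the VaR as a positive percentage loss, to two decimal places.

2.44

Mean return r̄ = -2.530 / 8 = -0.3163%
Σ(r − r̄)² = (-2.02 − (-0.3163))² + (0.49 − (-0.3163))² + … = 6.6918
σ = √[6.6918 / 8] = 0.9146%
VaR = −(r̄ − z·σ) = −(-0.3163 − 2.326 × 0.9146) = −(-2.4437) = 2.4437%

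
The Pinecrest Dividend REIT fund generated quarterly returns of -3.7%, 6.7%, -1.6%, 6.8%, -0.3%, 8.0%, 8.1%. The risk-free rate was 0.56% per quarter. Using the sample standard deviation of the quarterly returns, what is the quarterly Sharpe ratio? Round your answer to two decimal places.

Mean return r̄ = 24.00 / 7 = 3.4286%
Σ(r − r̄)² = (-3.7 − 3.4286)² + (6.7 − 3.4286)² + (-1.6 − 3.4286)² + … = 154.7943
σ = √[154.7943 / 6] = 5.0793%
Sharpe = (r̄ − rf) / σ = (3.4286 − 0.56) / 5.0793 = 2.8686 / 5.0793 = 0.5648

0.56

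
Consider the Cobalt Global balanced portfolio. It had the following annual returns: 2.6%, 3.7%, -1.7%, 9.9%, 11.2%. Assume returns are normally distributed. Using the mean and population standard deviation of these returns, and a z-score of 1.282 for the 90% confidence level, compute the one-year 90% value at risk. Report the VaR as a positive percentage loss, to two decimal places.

1.00

μ = (2.6 + 3.7 − 1.7 + 9.9 + 11.2) / 5 = 25.70 / 5 = 5.1400%
Σ(r − μ)² = 114.6920; population σ = √(114.6920/5) = 4.7894%
VaR = −(μ − z·σ) = −(5.1400 − 1.282 × 4.7894) = −(-1.0000) = 1.0000%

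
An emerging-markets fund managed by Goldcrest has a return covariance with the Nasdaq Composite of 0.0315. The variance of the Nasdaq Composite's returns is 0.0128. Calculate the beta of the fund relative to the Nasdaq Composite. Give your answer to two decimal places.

2.46

β = Cov(Rp, Rm) / Var(Rm) = 0.0315 / 0.0128 = 2.4609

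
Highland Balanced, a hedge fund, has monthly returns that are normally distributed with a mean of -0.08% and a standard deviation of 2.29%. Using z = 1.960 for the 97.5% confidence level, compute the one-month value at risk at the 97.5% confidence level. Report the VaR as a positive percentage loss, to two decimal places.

VaR (as % loss) = −(μ − z·σ) = −(-0.08% − 1.960 × 2.29%) = −(-4.5684%) = 4.5684%

4.57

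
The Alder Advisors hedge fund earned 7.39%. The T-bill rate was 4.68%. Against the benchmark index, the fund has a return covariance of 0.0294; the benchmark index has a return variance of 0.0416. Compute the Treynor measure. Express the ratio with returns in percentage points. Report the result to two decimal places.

β = Cov / Var = 0.0294 / 0.0416 = 0.7067
Treynor = (Rp − Rf) / β = (7.39% − 4.68%) / 0.7067 = 2.71 / 0.7067 = 3.8347

3.83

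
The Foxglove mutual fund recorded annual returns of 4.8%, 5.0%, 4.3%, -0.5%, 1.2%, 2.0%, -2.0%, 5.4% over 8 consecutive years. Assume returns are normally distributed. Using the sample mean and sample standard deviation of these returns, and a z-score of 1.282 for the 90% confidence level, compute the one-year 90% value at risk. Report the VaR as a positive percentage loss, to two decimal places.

1.05

Mean return μ = 20.20 / 8 = 2.5250%
Σ(r − μ)² = (4.8 − 2.5250)² + (5 − 2.5250)² + … = 54.3750
σ = √[54.3750 / 7] = 2.7871%
VaR = −(μ − z·σ) = −(2.5250 − 1.282 × 2.7871) = −(-1.0481) = 1.0481%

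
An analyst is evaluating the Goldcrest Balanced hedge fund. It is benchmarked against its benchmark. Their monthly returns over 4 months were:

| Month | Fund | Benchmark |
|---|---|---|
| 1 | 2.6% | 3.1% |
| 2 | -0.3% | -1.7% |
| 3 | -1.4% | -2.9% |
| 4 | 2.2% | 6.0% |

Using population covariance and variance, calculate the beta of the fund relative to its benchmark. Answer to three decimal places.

r̄p = 0.7750%,  r̄m = 1.1250%
Cov = Σ(rp − r̄p)(rm − r̄m) / 4 = 5.5856
Var(rm) = Σ(rm − r̄m)² / 4 = 12.9619
β = Cov / Var = 5.5856 / 12.9619 = 0.4309

0.431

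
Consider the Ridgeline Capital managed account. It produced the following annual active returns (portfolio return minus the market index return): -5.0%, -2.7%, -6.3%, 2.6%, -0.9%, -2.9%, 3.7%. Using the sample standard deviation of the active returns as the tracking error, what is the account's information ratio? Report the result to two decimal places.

-0.44

r̄ = (-5 − 2.7 − 6.3 + 2.6 − 0.9 − 2.9 + 3.7) / 7 = -11.50 / 7 = -1.6429%
Sample σ = √[Σ(r − r̄)² / 6] = √[82.7571 / 6] = √13.7929 = 3.7139%
IR = r̄ / tracking error = -1.6429 / 3.7139 = -0.4424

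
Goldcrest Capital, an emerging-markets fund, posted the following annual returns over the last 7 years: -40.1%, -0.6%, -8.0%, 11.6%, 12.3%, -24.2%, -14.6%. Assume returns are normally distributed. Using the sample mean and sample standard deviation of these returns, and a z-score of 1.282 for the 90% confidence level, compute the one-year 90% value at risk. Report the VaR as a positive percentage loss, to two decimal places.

r̄ = (-40.1 − 0.6 − 8 + 11.6 + 12.3 − 24.2 − 14.6) / 7 = -63.60 / 7 = -9.0857%
Sample std dev = √[2179.1686 / 6] = 19.0577%
VaR = −(r̄ − z·σ) = −(-9.0857 − 1.282 × 19.0577) = −(-33.5177) = 33.5177%

33.52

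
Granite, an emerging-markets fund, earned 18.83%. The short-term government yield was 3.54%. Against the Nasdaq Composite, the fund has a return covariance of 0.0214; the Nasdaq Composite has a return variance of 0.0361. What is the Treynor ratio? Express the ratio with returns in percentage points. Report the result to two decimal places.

β = Cov / Var = 0.0214 / 0.0361 = 0.5928
Treynor = (Rp − Rf) / β = (18.83% − 3.54%) / 0.5928 = 15.29 / 0.5928 = 25.7928

25.79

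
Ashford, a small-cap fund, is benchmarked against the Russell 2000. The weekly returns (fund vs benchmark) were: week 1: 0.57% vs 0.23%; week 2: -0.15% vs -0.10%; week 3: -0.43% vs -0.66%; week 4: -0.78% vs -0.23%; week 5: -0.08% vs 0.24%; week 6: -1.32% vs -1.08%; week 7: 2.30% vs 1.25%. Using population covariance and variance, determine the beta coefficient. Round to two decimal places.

1.47

r̄p = 0.0157%,  r̄m = -0.0500%
Cov = Σ(rp − r̄p)(rm − r̄m) / 7 = 0.6995
Var(rm) = Σ(rm − r̄m)² / 7 = 0.4743
β = Cov / Var = 0.6995 / 0.4743 = 1.4748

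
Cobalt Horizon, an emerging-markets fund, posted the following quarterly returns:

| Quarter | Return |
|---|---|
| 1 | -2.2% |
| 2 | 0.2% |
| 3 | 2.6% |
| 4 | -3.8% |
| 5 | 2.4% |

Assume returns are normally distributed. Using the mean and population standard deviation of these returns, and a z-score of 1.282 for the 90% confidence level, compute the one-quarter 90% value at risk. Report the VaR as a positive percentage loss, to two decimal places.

r̄ = (-2.2 + 0.2 + 2.6 − 3.8 + 2.4) / 5 = -0.80 / 5 = -0.1600%
Population std dev = √[31.7120 / 5] = 2.5184%
VaR = −(r̄ − z·σ) = −(-0.1600 − 1.282 × 2.5184) = −(-3.3886) = 3.3886%

3.39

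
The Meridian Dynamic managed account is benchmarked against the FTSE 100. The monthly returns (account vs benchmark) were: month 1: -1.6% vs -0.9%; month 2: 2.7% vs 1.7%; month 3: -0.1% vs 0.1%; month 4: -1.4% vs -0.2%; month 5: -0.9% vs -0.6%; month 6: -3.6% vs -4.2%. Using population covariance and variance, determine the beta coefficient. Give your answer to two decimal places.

0.98

r̄p = -0.8167%,  r̄m = -0.6833%
Cov = Σ(rp − r̄p)(rm − r̄m) / 6 = 3.1019
Var(rm) = Σ(rm − r̄m)² / 6 = 3.1581
β = Cov / Var = 3.1019 / 3.1581 = 0.9822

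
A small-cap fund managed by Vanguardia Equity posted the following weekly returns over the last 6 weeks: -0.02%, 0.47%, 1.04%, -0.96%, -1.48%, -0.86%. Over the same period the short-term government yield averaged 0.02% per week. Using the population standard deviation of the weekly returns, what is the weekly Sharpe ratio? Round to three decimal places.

r̄ = (-0.02 + 0.47 + 1.04 − 0.96 − 1.48 − 0.86) / 6 = -0.3017%
Σ(r − r̄)² = (-0.02 − (-0.3017))² + (0.47 − (-0.3017))² + … = 4.6085
population σ = √(4.6085 / 6) = √0.7681 = 0.8764%
Sharpe = (r̄ − rf) / σ = (-0.3017 − 0.02) / 0.8764 = -0.3217 / 0.8764 = -0.3671

-0.367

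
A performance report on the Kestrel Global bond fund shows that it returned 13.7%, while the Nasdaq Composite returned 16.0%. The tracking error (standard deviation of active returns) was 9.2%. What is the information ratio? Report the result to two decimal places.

-0.25

IR = (Rp − Rb) / TE = (13.7% − 16.0%) / 9.2% = -2.30% / 9.2% = -0.2500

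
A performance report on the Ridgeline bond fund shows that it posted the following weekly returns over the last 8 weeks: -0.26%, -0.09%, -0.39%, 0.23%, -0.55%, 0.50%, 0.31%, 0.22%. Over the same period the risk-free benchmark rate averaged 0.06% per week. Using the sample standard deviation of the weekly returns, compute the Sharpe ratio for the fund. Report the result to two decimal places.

Mean return r̄ = -0.030 / 8 = -0.0038%
Σ(r − r̄)² = 0.9776; sample σ = √(0.9776/7) = 0.3737%
Sharpe = (r̄ − rf) / σ = (-0.0038 − 0.06) / 0.3737 = -0.0638 / 0.3737 = -0.1707

-0.17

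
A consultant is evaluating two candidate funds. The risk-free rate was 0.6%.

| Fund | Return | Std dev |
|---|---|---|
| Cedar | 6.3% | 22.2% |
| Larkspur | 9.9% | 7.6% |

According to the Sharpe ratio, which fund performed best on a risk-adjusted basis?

Cedar: Sharpe ratio = (6.3% − 0.6%) / 22.2% = 0.257
Larkspur: Sharpe ratio = (9.9% − 0.6%) / 7.6% = 1.224
Highest: Larkspur (1.224).

Larkspur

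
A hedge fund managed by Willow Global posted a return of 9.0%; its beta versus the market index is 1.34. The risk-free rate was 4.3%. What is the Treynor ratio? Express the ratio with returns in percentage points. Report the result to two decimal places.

Treynor = (Rp − Rf) / β = (9.0% − 4.3%) / 1.34 = 4.70 / 1.34 = 3.5075

3.51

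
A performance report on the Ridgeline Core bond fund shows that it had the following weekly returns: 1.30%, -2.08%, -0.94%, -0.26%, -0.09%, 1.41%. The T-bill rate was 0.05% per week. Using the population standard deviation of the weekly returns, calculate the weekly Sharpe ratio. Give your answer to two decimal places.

-0.13

r̄ = (1.3 − 2.08 − 0.94 − 0.26 − 0.09 + 1.41) / 6 = -0.1100%
Σ(r − r̄)² = 8.8912; population σ = √(8.8912/6) = 1.2173%
Sharpe = (r̄ − rf) / σ = (-0.1100 − 0.05) / 1.2173 = -0.1600 / 1.2173 = -0.1314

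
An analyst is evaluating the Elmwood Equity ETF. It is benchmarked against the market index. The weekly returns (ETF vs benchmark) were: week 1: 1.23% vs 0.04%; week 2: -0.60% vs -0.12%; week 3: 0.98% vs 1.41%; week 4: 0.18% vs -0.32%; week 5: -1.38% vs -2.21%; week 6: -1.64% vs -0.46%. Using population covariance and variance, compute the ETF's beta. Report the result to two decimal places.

0.73

r̄p = -0.2050%,  r̄m = -0.2767%
Cov = Σ(rp − r̄p)(rm − r̄m) / 6 = 0.8182
Var(rm) = Σ(rm − r̄m)² / 6 = 1.1238
β = Cov / Var = 0.8182 / 1.1238 = 0.7281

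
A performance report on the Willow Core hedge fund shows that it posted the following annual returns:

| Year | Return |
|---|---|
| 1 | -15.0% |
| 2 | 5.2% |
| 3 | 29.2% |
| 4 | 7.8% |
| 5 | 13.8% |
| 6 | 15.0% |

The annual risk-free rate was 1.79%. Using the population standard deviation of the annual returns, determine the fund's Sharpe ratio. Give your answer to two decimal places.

Mean return r̄ = 56.00 / 6 = 9.3333%
Σ(r − r̄)² = 1058.2933; population σ = √(1058.2933/6) = 13.2809%
Sharpe = (r̄ − rf) / σ = (9.3333 − 1.79) / 13.2809 = 7.5433 / 13.2809 = 0.5680

0.57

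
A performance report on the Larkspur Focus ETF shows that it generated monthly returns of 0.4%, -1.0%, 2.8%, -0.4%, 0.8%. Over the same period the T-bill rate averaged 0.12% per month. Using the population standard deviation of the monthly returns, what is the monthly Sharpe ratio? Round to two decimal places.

r̄ = (0.4 − 1 + 2.8 − 0.4 + 0.8) / 5 = 0.5200%
Σ(r − r̄)² = (0.4 − 0.5200)² + (-1 − 0.5200)² + (2.8 − 0.5200)² + … = 8.4480
σ = √[8.4480 / 5] = 1.2998%
Sharpe = (r̄ − rf) / σ = (0.5200 − 0.12) / 1.2998 = 0.4000 / 1.2998 = 0.3077

0.31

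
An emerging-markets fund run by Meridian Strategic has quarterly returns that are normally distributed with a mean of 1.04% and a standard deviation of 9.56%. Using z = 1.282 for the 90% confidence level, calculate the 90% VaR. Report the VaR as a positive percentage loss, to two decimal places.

11.22

VaR (as % loss) = −(μ − z·σ) = −(1.04% − 1.282 × 9.56%) = −(-11.21592%) = 11.21592%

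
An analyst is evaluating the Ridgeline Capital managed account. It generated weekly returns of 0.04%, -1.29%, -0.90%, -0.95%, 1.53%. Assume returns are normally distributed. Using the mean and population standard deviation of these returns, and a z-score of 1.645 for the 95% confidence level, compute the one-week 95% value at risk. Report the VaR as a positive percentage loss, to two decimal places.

μ = (0.04 − 1.29 − 0.9 − 0.95 + 1.53) / 5 = -1.570 / 5 = -0.3140%
Population std dev = √[5.2261 / 5] = 1.0224%
VaR = −(μ − z·σ) = −(-0.3140 − 1.645 × 1.0224) = −(-1.9958) = 1.9958%

2.00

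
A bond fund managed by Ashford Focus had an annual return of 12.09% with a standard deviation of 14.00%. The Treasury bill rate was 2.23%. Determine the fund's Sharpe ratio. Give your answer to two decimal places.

Sharpe = (Rp − Rf) / σp = (12.09% − 2.23%) / 14.00% = 9.86% / 14.00% = 0.7043

0.70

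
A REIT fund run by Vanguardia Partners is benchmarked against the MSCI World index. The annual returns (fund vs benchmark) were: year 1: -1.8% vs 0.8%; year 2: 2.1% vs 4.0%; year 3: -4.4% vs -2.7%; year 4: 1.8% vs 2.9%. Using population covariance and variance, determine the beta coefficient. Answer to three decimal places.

r̄p = -0.5750%,  r̄m = 1.2500%
Cov = Σ(rp − r̄p)(rm − r̄m) / 4 = 6.7338
Var(rm) = Σ(rm − r̄m)² / 4 = 6.5225
β = Cov / Var = 6.7338 / 6.5225 = 1.0324

1.032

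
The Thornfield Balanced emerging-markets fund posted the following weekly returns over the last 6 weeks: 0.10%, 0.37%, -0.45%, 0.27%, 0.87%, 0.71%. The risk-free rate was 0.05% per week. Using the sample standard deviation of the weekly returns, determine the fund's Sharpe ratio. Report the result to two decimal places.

0.56

Mean return r̄ = 1.870 / 6 = 0.3117%
Σ(r − r̄)² = (0.1 − 0.3117)² + (0.37 − 0.3117)² + … = 1.1005
sample σ = √(1.1005 / 5) = √0.2201 = 0.4691%
Sharpe = (r̄ − rf) / σ = (0.3117 − 0.05) / 0.4691 = 0.2617 / 0.4691 = 0.5579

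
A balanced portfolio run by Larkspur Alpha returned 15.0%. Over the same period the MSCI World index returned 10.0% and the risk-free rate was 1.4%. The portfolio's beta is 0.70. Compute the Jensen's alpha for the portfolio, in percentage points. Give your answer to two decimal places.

7.58

CAPM expected return = Rf + β(Rm − Rf) = 1.4% + 0.70 × (10.0% − 1.4%) = 1.4 + 0.70 × 8.60 = 7.4200%
Jensen's α = Rp − E[R] = 15.0% − 7.4200% = 7.5800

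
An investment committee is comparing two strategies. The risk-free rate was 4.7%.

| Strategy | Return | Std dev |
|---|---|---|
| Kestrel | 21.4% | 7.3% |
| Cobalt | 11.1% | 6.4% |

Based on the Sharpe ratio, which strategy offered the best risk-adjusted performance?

Kestrel

Kestrel: Sharpe ratio = (21.4% − 4.7%) / 7.3% = 2.288
Cobalt: Sharpe ratio = (11.1% − 4.7%) / 6.4% = 1.000
Highest: Kestrel (2.288).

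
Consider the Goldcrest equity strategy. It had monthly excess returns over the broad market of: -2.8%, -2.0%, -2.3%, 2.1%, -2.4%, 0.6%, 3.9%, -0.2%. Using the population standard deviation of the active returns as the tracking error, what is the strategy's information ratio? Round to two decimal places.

r̄ = (-2.8 − 2 − 2.3 + 2.1 − 2.4 + 0.6 + 3.9 − 0.2) / 8 = -0.3875%
Σ(r − r̄)² = 41.7088; population σ = √(41.7088/8) = 2.2833%
IR = r̄ / tracking error = -0.3875 / 2.2833 = -0.1697

-0.17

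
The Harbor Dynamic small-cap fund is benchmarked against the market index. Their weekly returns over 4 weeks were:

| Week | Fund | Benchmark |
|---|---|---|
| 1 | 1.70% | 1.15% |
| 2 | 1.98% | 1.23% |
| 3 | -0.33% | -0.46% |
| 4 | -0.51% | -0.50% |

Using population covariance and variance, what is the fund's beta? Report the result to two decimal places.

r̄p = 0.7100%,  r̄m = 0.3550%
Cov = Σ(rp − r̄p)(rm − r̄m) / 4 = 0.9473
Var(rm) = Σ(rm − r̄m)² / 4 = 0.6982
β = Cov / Var = 0.9473 / 0.6982 = 1.3568

1.36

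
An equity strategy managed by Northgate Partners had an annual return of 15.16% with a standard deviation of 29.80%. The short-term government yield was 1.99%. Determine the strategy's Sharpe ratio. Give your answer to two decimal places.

0.44

Sharpe = (Rp − Rf) / σp = (15.16% − 1.99%) / 29.80% = 13.17% / 29.80% = 0.4419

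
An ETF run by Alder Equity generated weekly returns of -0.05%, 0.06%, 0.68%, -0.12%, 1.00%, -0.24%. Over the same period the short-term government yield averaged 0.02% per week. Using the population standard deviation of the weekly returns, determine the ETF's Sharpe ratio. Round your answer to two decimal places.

0.44

r̄ = (-0.05 + 0.06 + 0.68 − 0.12 + 1 − 0.24) / 6 = 0.2217%
Σ(r − r̄)² = (-0.05 − 0.2217)² + (0.06 − 0.2217)² + … = 1.2457
population σ = √(1.2457 / 6) = √0.2076 = 0.4556%
Sharpe = (r̄ − rf) / σ = (0.2217 − 0.02) / 0.4556 = 0.2017 / 0.4556 = 0.4427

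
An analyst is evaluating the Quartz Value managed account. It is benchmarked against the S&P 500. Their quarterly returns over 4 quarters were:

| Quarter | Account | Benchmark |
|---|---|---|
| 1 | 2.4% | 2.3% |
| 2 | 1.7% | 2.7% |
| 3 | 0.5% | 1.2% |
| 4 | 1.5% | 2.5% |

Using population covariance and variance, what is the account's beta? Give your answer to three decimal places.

0.885

r̄p = 1.5250%,  r̄m = 2.1750%
Cov = Σ(rp − r̄p)(rm − r̄m) / 4 = 0.2981
Var(rm) = Σ(rm − r̄m)² / 4 = 0.3369
β = Cov / Var = 0.2981 / 0.3369 = 0.8848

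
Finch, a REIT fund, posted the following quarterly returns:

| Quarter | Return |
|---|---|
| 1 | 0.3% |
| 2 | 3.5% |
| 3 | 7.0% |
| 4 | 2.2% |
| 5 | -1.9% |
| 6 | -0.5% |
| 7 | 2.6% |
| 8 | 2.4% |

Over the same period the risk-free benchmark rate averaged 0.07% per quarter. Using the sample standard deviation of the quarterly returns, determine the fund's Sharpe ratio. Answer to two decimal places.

0.69

μ = (0.3 + 3.5 + 7 + 2.2 − 1.9 − 0.5 + 2.6 + 2.4) / 8 = 15.60 / 8 = 1.9500%
Sample std dev = √[52.1400 / 7] = 2.7292%
Sharpe = (μ − rf) / σ = (1.9500 − 0.07) / 2.7292 = 1.8800 / 2.7292 = 0.6888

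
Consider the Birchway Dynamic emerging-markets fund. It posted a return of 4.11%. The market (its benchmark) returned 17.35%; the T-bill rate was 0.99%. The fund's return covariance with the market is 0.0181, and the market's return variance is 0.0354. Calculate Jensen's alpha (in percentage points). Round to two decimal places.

-5.24

β = Cov / Var = 0.0181 / 0.0354 = 0.5113
E[R] = Rf + β(Rm − Rf) = 0.99% + 0.5113 × (17.35% − 0.99%) = 9.3549%
α = Rp − E[R] = 4.11% − 9.3549% = -5.2449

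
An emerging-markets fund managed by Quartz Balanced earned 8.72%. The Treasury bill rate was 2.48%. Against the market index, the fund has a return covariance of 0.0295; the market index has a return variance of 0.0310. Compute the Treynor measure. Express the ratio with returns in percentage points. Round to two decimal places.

β = Cov / Var = 0.0295 / 0.0310 = 0.9516
Treynor = (Rp − Rf) / β = (8.72% − 2.48%) / 0.9516 = 6.24 / 0.9516 = 6.5574

6.56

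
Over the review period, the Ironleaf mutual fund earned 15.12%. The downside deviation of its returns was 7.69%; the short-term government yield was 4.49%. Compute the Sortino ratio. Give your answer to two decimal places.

1.38

Sortino = (Rp − Rf) / σd = (15.12% − 4.49%) / 7.69% = 10.63% / 7.69% = 1.3823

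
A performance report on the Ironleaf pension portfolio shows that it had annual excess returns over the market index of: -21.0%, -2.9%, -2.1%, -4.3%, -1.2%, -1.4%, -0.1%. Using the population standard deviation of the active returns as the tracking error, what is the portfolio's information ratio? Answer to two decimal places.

r̄ = (-21 − 2.9 − 2.1 − 4.3 − 1.2 − 1.4 − 0.1) / 7 = -4.7143%
Population σ = √[Σ(r − r̄)² / 7] = √[320.1486 / 7] = √45.7355 = 6.7628%
IR = r̄ / tracking error = -4.7143 / 6.7628 = -0.6971

-0.70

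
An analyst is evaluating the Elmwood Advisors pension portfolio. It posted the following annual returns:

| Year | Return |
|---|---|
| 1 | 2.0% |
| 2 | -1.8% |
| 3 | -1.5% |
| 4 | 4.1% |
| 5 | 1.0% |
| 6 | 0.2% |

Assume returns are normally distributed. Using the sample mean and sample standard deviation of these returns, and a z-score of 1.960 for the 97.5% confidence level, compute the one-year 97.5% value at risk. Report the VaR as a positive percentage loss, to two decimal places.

r̄ = (2 − 1.8 − 1.5 + 4.1 + 1 + 0.2) / 6 = 0.6667%
Σ(r − r̄)² = 24.6733; sample σ = √(24.6733/5) = 2.2214%
VaR = −(r̄ − z·σ) = −(0.6667 − 1.960 × 2.2214) = −(-3.6872) = 3.6872%

3.69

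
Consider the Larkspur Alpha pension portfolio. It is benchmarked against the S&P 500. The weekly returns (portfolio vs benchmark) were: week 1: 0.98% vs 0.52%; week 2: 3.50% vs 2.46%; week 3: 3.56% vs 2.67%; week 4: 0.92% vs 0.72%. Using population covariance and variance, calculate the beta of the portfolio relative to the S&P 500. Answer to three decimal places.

1.312

r̄p = 2.2400%,  r̄m = 1.5925%
Cov = Σ(rp − r̄p)(rm − r̄m) / 4 = 1.2546
Var(rm) = Σ(rm − r̄m)² / 4 = 0.9563
β = Cov / Var = 1.2546 / 0.9563 = 1.3119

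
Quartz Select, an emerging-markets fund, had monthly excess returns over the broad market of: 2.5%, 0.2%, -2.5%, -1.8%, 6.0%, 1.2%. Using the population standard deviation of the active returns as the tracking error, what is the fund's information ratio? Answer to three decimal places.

Mean return r̄ = 5.60 / 6 = 0.9333%
Population σ = √[Σ(r − r̄)² / 6] = √[47.9933 / 6] = √7.9989 = 2.8282%
IR = r̄ / tracking error = 0.9333 / 2.8282 = 0.3300

0.330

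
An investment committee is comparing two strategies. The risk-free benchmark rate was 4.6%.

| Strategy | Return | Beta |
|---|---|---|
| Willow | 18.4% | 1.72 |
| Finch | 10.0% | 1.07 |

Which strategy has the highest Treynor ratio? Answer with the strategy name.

Willow

Willow: Treynor = (18.4% − 4.6%) / 1.72 = 8.023
Finch: Treynor = (10.0% − 4.6%) / 1.07 = 5.047
Highest: Willow (8.023).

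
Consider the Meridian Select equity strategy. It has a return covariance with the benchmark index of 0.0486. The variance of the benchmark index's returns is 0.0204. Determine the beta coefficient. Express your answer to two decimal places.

β = Cov(Rp, Rm) / Var(Rm) = 0.0486 / 0.0204 = 2.3824

2.38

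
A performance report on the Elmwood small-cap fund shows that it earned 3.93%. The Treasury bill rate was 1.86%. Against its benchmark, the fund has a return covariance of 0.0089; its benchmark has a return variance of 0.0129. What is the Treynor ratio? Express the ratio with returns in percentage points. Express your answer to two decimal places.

β = Cov / Var = 0.0089 / 0.0129 = 0.6899
Treynor = (Rp − Rf) / β = (3.93% − 1.86%) / 0.6899 = 2.07 / 0.6899 = 3.0004

3.00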